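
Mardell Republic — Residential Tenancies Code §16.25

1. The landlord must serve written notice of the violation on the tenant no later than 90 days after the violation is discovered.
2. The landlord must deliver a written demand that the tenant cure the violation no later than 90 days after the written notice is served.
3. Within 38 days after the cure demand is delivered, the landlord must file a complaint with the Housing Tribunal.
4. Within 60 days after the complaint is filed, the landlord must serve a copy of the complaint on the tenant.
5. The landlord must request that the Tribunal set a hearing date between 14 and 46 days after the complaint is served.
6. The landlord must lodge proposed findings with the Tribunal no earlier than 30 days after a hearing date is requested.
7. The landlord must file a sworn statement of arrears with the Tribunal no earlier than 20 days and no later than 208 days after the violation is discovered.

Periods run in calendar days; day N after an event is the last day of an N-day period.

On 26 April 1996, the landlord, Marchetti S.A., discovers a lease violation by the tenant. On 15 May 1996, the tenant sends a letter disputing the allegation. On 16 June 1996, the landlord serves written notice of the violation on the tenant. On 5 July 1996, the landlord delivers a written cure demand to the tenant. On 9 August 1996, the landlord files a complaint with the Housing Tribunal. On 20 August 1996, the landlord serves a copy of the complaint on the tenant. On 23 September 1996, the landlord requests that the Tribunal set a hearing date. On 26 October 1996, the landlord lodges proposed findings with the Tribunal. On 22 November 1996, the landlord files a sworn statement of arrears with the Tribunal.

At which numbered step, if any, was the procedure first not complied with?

Step 7

Step 1 — counting 90 days from 26 April 1996 (when the violation is discovered) gives a deadline of 25 July 1996; 16 June 1996 is within that limit.
Step 2 — counting 90 days from 16 June 1996 (when the written notice is served) gives a deadline of 14 September 1996; 5 July 1996 is within that limit.
Step 3 — counting 38 days from 5 July 1996 (when the cure demand is delivered) gives a deadline of 12 August 1996; completed 9 August 1996, before the deadline.
Step 4 — counting 60 days from 9 August 1996 (when the complaint is filed) gives a deadline of 8 October 1996; done 20 August 1996 — timely.
Step 5 — 14 and 46 days from 20 August 1996 (when the complaint is served) are 3 September 1996 and 5 October 1996 respectively; 23 September 1996 falls inside that range.
Step 6 — must wait 30 days from 23 September 1996 (when a hearing date is requested), so not before 23 October 1996; 26 October 1996 is on or after that date.
Step 7 — 20 and 208 days from 26 April 1996 (when the violation is discovered) are 16 May 1996 and 20 November 1996 respectively; 22 November 1996 is 2 days past the end of the window.
No need to go further; step 7 was not satisfied.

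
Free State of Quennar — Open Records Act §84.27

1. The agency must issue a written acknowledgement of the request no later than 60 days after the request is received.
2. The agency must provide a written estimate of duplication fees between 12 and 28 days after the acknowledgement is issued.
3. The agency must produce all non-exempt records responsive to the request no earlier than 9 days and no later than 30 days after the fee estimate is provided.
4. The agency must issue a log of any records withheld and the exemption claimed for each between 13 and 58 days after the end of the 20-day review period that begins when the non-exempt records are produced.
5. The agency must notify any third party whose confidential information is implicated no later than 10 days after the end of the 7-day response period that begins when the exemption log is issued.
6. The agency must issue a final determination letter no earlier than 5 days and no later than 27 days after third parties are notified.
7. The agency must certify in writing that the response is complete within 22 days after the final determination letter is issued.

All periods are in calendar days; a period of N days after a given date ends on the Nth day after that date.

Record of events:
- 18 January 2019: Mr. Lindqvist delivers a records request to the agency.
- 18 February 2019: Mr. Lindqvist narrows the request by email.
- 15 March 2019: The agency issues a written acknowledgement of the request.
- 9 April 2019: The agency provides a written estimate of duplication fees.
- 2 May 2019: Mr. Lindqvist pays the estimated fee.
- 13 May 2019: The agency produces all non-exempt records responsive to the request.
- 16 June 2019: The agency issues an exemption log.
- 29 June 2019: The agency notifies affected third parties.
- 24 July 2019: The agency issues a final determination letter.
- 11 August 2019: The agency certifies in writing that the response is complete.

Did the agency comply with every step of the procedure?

Step 1: 60 days after 18 January 2019 (when the request is received) is 19 March 2019; completed 15 March 2019, before the deadline.
Step 2: the window is 12–28 days after 15 March 2019 (when the acknowledgement is issued), so 27 March 2019 through 12 April 2019; done 9 April 2019, which is between those dates.
Step 3: the window is 9–30 days after 9 April 2019 (when the fee estimate is provided), so 18 April 2019 through 9 May 2019; 13 May 2019 is 4 days past the end of the window.

No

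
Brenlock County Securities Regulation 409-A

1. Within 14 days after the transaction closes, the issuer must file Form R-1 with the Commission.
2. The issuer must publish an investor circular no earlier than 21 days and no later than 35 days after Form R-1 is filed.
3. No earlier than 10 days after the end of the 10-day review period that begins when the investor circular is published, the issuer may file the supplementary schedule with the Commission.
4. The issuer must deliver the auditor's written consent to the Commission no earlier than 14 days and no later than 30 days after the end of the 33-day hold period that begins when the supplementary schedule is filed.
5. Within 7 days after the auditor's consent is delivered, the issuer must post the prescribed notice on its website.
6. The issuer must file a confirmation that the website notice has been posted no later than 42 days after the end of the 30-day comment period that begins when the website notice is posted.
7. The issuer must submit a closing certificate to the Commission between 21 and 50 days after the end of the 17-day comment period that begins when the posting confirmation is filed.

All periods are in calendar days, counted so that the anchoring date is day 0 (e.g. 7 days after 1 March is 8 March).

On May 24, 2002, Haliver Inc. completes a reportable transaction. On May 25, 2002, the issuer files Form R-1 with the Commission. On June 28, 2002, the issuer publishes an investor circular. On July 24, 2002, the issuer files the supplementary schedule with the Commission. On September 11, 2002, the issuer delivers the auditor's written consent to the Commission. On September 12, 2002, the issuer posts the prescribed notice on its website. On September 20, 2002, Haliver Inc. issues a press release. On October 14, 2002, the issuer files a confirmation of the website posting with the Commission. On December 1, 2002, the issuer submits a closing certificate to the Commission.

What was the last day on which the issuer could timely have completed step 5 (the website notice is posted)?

Step 5 runs from September 11, 2002, when the auditor's consent is delivered. 7 days after September 11, 2002 is September 18, 2002.

September 18, 2002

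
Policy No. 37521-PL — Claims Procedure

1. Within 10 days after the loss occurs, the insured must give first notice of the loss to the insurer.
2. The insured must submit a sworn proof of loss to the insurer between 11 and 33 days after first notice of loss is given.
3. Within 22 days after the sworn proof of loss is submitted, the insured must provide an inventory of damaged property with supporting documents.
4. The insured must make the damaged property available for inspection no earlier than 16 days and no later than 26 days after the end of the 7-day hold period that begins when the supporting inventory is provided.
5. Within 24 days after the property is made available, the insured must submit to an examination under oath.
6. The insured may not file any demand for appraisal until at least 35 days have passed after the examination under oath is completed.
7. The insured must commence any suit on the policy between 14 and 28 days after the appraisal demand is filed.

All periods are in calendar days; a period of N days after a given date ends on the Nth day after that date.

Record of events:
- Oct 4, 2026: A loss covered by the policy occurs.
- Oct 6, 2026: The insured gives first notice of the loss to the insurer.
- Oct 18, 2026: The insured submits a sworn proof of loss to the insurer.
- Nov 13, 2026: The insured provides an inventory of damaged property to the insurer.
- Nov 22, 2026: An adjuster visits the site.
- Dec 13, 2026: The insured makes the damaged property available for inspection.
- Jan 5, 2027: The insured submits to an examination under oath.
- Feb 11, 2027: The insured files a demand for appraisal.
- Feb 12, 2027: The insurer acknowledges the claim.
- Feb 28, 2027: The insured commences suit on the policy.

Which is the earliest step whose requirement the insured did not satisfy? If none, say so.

(1) due by Oct 4, 2026 + 10 days = Oct 14, 2026; Oct 6, 2026 is within that limit.
(2) the permitted window runs from Oct 6, 2026 + 11 = Oct 17, 2026 to Oct 6, 2026 + 33 = Nov 8, 2026; done Oct 18, 2026, which is between those dates.
(3) due by Oct 18, 2026 + 22 days = Nov 9, 2026; not done until Nov 13, 2026, 4 days after the deadline.

Step 3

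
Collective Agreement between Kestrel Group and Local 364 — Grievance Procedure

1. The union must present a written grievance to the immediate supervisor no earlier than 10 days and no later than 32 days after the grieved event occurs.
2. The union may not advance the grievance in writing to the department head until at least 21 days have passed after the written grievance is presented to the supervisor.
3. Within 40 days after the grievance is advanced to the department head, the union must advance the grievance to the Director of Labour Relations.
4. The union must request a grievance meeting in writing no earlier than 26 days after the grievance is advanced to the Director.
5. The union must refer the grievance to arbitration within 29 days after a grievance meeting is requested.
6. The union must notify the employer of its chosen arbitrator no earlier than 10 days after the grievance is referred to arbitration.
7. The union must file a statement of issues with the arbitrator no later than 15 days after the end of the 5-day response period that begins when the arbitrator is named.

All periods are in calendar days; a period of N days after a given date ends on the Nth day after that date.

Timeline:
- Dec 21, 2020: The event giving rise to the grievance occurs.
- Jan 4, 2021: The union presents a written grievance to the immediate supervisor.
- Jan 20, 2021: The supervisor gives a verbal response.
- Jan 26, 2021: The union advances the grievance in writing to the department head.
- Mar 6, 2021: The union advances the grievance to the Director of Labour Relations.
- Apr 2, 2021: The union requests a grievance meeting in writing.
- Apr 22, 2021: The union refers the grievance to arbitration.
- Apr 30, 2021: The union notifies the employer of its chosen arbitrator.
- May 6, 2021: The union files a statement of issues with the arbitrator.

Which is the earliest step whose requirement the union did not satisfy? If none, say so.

Step 1: the window is 10–32 days after Dec 21, 2020 (when the grieved event occurs), so Dec 31, 2020 through Jan 22, 2021; done Jan 4, 2021, which is between those dates.
Step 2: the earliest permitted date is 21 days after Jan 4, 2021 (when the written grievance is presented to the supervisor), i.e. Jan 25, 2021; done Jan 26, 2021 — permitted.
Step 3: 40 days after Jan 26, 2021 (when the grievance is advanced to the department head) is Mar 7, 2021; done Mar 6, 2021 — timely.
Step 4: the earliest permitted date is 26 days after Mar 6, 2021 (when the grievance is advanced to the Director), i.e. Apr 1, 2021; done Apr 2, 2021, after the minimum wait.
Step 5: 29 days after Apr 2, 2021 (when a grievance meeting is requested) is May 1, 2021; Apr 22, 2021 is within that limit.
Step 6: the earliest permitted date is 10 days after Apr 22, 2021 (when the grievance is referred to arbitration), i.e. May 2, 2021; done Apr 30, 2021 — 2 days too early.
That is the first point of non-compliance.

Step 6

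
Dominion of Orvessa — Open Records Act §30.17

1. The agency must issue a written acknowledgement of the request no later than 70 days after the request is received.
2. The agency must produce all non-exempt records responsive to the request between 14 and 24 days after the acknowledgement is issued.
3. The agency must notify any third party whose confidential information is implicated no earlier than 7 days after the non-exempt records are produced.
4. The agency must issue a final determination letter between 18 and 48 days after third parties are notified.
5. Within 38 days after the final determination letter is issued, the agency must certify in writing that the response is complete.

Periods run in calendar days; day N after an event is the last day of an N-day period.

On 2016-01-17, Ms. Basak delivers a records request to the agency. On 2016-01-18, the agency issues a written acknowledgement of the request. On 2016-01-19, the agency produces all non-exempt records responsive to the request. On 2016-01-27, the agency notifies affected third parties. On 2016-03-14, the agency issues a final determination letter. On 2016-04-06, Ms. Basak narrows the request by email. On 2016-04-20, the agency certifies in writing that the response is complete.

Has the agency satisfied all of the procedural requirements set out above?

No

Step 1: 70 days after 2016-01-17 (when the request is received) is 2016-03-27; completed 2016-01-18, before the deadline.
Step 2: the window is 14–24 days after 2016-01-18 (when the acknowledgement is issued), so 2016-02-01 through 2016-02-11; 2016-01-19 is 13 days too early.
That is the first point of non-compliance.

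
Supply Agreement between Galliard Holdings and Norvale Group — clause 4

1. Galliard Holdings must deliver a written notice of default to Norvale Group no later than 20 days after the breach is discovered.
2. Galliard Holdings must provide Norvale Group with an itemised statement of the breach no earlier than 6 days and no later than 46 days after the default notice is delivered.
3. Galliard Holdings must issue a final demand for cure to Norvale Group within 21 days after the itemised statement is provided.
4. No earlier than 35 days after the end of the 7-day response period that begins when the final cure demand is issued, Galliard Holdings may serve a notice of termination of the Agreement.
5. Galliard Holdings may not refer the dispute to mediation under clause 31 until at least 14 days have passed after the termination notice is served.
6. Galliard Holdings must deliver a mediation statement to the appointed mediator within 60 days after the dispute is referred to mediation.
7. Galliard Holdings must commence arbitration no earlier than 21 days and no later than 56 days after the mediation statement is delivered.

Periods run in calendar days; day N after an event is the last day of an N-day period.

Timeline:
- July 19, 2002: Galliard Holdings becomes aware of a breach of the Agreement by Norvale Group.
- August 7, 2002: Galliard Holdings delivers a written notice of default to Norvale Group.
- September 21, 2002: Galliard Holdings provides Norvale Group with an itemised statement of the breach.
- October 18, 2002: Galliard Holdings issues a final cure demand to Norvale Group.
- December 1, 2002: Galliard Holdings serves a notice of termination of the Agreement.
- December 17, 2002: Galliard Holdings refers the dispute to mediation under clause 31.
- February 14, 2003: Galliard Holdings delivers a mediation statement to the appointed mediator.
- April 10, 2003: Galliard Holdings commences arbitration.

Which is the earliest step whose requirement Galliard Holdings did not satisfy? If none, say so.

Step 3

(1) due by July 19, 2002 + 20 days = August 8, 2002; done August 7, 2002 — timely.
(2) the permitted window runs from August 7, 2002 + 6 = August 13, 2002 to August 7, 2002 + 46 = September 22, 2002; done September 21, 2002 — within the window.
(3) due by September 21, 2002 + 21 days = October 12, 2002; October 18, 2002 misses that deadline by 6 days.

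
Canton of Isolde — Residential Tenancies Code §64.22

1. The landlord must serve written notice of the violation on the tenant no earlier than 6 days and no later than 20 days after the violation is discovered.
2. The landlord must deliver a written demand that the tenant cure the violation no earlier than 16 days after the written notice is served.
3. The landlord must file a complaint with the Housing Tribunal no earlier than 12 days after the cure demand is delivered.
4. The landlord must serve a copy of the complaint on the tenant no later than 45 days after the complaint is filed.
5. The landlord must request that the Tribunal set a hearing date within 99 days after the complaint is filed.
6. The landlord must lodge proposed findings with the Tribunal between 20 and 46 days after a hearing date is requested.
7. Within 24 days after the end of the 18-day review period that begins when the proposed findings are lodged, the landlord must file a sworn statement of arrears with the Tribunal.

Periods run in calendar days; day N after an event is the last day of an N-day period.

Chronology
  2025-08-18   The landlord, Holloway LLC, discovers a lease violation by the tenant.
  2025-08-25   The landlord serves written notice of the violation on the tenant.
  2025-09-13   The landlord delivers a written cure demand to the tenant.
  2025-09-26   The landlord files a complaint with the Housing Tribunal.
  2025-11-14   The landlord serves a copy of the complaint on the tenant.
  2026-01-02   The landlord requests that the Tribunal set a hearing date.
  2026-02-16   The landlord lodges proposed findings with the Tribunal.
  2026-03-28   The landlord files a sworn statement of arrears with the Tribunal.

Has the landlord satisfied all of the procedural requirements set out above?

(1) the permitted window runs from 2025-08-18 + 6 = 2025-08-24 to 2025-08-18 + 20 = 2025-09-07; done 2025-08-25 — within the window.
(2) permitted from 2025-08-25 + 16 days = 2025-09-10 onward; 2025-09-13 is on or after that date.
(3) permitted from 2025-09-13 + 12 days = 2025-09-25 onward; done 2025-09-26 — permitted.
(4) due by 2025-09-26 + 45 days = 2025-11-10; done 2025-11-14 — 4 days late.
The analysis stops there.

No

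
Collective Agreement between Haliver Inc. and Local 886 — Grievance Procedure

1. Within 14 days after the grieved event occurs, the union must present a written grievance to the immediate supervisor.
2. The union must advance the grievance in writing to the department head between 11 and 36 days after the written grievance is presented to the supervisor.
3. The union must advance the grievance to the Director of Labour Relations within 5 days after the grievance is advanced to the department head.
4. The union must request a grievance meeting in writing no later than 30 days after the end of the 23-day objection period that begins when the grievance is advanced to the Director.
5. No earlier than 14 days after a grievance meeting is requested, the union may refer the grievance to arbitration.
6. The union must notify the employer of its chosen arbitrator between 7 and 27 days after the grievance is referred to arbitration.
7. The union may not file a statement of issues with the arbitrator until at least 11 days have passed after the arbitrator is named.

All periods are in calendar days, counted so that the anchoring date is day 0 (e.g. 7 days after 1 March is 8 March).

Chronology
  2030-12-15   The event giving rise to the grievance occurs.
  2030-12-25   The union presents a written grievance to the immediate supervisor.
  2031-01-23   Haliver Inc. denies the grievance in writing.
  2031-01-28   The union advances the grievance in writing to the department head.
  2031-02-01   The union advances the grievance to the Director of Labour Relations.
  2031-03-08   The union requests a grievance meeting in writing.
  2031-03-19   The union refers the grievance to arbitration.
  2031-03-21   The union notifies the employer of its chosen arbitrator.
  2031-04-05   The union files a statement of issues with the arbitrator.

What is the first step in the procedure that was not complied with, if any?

(1) due by 2030-12-15 + 14 days = 2030-12-29; 2030-12-25 is within that limit.
(2) the permitted window runs from 2030-12-25 + 11 = 2031-01-05 to 2030-12-25 + 36 = 2031-01-30; 2031-01-28 falls inside that range.
(3) due by 2031-01-28 + 5 days = 2031-02-02; done 2031-02-01 — timely.
(4) due by 2031-02-24 + 30 days = 2031-03-26; completed 2031-03-08, before the deadline.
(5) permitted from 2031-03-08 + 14 days = 2031-03-22 onward; acted on 2031-03-19, 3 days prematurely.

Step 5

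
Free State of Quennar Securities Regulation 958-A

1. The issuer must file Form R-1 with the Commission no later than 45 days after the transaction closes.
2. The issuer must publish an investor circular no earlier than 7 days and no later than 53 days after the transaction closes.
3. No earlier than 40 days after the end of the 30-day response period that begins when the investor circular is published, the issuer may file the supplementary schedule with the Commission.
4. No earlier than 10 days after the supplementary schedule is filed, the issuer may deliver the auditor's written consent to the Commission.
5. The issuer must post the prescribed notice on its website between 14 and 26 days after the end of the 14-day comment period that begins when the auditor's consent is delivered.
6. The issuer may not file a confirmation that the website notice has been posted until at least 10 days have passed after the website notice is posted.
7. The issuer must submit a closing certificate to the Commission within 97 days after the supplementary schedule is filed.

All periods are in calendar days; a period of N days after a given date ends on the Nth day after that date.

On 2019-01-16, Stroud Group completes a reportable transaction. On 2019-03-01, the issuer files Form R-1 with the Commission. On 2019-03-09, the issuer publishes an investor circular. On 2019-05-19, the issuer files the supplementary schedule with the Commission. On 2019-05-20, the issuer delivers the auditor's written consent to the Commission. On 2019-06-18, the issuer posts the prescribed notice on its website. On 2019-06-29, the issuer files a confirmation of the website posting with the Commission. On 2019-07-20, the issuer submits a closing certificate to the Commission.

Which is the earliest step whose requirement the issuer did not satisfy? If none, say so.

Step 1 — counting 45 days from 2019-01-16 (when the transaction closes) gives a deadline of 2019-03-02; done 2019-03-01 — timely.
Step 2 — 7 and 53 days from 2019-01-16 (when the transaction closes) are 2019-01-23 and 2019-03-10 respectively; done 2019-03-09 — within the window.
Step 3 — must wait 40 days from 2019-04-08 (end of the 30-day response period, which began when the investor circular is published on 2019-03-09), so not before 2019-05-18; 2019-05-19 is on or after that date.
Step 4 — must wait 10 days from 2019-05-19 (when the supplementary schedule is filed), so not before 2019-05-29; 2019-05-20 is 9 days before the earliest permitted date.
Later steps need not be reached.

Step 4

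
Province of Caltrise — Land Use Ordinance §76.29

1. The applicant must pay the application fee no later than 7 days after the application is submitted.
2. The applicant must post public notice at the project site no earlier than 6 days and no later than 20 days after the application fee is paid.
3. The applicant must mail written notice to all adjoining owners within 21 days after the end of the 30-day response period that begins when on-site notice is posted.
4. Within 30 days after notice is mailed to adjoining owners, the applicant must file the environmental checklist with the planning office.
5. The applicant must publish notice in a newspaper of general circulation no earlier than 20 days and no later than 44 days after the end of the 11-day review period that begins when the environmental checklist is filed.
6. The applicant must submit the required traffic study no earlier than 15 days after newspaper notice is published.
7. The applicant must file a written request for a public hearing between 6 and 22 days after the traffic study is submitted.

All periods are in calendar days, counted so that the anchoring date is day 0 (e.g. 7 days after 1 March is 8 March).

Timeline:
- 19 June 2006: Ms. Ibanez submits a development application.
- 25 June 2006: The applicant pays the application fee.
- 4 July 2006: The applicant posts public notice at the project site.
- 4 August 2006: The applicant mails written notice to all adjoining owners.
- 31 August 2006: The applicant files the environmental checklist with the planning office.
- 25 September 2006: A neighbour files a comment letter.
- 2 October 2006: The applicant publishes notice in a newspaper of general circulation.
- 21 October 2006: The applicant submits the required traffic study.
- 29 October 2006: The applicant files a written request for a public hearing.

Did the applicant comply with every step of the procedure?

Yes

(1) due by 19 June 2006 + 7 days = 26 June 2006; 25 June 2006 is within that limit.
(2) the permitted window runs from 25 June 2006 + 6 = 1 July 2006 to 25 June 2006 + 20 = 15 July 2006; 4 July 2006 falls inside that range.
(3) due by 3 August 2006 + 21 days = 24 August 2006; done 4 August 2006 — timely.
(4) due by 4 August 2006 + 30 days = 3 September 2006; completed 31 August 2006, before the deadline.
(5) the permitted window runs from 11 September 2006 + 20 = 1 October 2006 to 11 September 2006 + 44 = 25 October 2006; done 2 October 2006 — within the window.
(6) permitted from 2 October 2006 + 15 days = 17 October 2006 onward; 21 October 2006 is on or after that date.
(7) the permitted window runs from 21 October 2006 + 6 = 27 October 2006 to 21 October 2006 + 22 = 12 November 2006; 29 October 2006 falls inside that range.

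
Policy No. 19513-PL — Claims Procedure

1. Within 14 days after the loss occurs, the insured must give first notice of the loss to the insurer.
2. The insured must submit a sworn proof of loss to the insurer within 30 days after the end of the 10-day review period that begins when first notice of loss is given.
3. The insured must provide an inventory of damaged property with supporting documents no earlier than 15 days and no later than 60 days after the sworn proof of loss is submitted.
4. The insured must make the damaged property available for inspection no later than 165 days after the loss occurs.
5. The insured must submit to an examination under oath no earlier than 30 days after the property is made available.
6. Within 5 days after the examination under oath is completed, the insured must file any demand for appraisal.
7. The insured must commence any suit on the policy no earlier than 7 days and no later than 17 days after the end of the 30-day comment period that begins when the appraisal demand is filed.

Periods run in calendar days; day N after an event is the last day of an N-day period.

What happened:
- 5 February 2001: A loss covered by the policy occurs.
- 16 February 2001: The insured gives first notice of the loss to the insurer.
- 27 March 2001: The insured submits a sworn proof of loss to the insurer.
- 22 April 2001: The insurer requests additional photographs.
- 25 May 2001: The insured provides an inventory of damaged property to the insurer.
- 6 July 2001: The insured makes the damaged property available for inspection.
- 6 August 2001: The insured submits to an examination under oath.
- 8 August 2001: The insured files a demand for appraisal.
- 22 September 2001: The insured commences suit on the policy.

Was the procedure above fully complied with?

Yes

(1) due by 5 February 2001 + 14 days = 19 February 2001; completed 16 February 2001, before the deadline.
(2) due by 26 February 2001 + 30 days = 28 March 2001; done 27 March 2001 — timely.
(3) the permitted window runs from 27 March 2001 + 15 = 11 April 2001 to 27 March 2001 + 60 = 26 May 2001; done 25 May 2001 — within the window.
(4) due by 5 February 2001 + 165 days = 20 July 2001; done 6 July 2001 — timely.
(5) permitted from 6 July 2001 + 30 days = 5 August 2001 onward; done 6 August 2001 — permitted.
(6) due by 6 August 2001 + 5 days = 11 August 2001; completed 8 August 2001, before the deadline.
(7) the permitted window runs from 7 September 2001 + 7 = 14 September 2001 to 7 September 2001 + 17 = 24 September 2001; done 22 September 2001 — within the window.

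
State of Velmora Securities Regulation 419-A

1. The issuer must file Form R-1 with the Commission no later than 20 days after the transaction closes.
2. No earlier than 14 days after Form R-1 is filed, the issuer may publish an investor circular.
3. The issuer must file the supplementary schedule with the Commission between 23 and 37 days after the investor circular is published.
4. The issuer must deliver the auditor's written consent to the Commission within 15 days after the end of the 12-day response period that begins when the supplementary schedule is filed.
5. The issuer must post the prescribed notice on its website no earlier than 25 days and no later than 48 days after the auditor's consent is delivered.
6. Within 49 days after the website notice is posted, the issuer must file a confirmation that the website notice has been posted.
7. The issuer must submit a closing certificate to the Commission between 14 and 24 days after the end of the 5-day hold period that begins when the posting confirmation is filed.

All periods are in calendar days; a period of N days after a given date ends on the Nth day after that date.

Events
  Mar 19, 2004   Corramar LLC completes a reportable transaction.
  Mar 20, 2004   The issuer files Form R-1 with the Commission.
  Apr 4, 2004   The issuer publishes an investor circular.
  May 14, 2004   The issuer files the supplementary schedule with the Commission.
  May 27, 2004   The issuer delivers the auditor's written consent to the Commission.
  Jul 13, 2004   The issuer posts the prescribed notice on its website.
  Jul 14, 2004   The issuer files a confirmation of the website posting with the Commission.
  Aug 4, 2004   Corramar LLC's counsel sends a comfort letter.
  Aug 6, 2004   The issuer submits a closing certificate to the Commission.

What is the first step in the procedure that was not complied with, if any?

Step 1 — counting 20 days from Mar 19, 2004 (when the transaction closes) gives a deadline of Apr 8, 2004; done Mar 20, 2004 — timely.
Step 2 — must wait 14 days from Mar 20, 2004 (when Form R-1 is filed), so not before Apr 3, 2004; Apr 4, 2004 is on or after that date.
Step 3 — 23 and 37 days from Apr 4, 2004 (when the investor circular is published) are Apr 27, 2004 and May 11, 2004 respectively; May 14, 2004 is 3 days past the end of the window.

Step 3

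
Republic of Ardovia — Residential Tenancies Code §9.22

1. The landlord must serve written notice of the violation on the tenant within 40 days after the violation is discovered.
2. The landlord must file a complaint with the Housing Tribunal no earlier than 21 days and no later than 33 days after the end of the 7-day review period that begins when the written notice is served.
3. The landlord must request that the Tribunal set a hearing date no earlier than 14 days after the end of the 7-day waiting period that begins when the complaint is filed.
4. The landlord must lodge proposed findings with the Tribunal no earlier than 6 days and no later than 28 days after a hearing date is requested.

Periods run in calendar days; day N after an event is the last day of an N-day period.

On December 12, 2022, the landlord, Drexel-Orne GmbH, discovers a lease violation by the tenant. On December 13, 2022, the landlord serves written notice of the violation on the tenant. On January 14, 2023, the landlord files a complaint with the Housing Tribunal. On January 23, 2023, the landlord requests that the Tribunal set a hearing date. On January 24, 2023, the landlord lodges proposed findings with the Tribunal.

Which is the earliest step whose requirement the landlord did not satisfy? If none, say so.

(1) due by December 12, 2022 + 40 days = January 21, 2023; December 13, 2022 is within that limit.
(2) the permitted window runs from December 20, 2022 + 21 = January 10, 2023 to December 20, 2022 + 33 = January 22, 2023; done January 14, 2023, which is between those dates.
(3) permitted from January 21, 2023 + 14 days = February 4, 2023 onward; January 23, 2023 is 12 days before the earliest permitted date.
The procedure was therefore not followed at step 3.

Step 3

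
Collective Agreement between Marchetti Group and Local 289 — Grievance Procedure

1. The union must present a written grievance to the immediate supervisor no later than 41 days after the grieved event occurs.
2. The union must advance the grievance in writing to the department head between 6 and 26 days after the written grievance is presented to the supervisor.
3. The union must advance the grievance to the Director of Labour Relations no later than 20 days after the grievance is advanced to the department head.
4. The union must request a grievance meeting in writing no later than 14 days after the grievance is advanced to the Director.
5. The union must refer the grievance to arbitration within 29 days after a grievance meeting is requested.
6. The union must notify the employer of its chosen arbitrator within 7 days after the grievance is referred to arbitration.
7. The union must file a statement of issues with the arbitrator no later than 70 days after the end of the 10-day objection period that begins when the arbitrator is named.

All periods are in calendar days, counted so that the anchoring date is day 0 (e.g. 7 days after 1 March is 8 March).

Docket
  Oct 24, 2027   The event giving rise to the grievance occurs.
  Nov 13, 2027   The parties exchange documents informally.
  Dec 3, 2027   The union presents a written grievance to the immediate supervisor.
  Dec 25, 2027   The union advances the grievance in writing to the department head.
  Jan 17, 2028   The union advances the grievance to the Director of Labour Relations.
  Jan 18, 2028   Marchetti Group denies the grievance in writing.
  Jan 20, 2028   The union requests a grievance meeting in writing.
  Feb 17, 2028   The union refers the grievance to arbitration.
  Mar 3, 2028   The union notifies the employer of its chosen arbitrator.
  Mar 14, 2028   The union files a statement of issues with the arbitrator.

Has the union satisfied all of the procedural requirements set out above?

(1) due by Oct 24, 2027 + 41 days = Dec 4, 2027; completed Dec 3, 2027, before the deadline.
(2) the permitted window runs from Dec 3, 2027 + 6 = Dec 9, 2027 to Dec 3, 2027 + 26 = Dec 29, 2027; done Dec 25, 2027 — within the window.
(3) due by Dec 25, 2027 + 20 days = Jan 14, 2028; Jan 17, 2028 misses that deadline by 3 days.

No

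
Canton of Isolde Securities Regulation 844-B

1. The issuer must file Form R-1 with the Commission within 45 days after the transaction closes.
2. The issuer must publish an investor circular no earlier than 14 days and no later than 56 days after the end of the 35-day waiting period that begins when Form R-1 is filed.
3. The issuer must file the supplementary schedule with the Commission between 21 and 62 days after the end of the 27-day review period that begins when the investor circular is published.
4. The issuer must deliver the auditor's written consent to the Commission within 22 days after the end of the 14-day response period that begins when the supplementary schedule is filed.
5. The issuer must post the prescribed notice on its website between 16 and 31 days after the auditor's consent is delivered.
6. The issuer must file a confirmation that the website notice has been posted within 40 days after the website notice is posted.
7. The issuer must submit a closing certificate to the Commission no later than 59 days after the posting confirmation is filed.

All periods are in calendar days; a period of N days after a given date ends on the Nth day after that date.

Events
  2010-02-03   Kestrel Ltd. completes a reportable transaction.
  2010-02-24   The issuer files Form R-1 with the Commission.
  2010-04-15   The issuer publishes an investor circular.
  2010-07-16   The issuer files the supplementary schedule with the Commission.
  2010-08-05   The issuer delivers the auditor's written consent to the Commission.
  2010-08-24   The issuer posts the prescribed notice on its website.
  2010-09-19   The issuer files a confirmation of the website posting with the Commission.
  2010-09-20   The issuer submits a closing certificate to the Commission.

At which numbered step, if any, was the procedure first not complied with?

Step 1 — counting 45 days from 2010-02-03 (when the transaction closes) gives a deadline of 2010-03-20; completed 2010-02-24, before the deadline.
Step 2 — 14 and 56 days from 2010-03-31 (end of the 35-day waiting period, which began when Form R-1 is filed on 2010-02-24) are 2010-04-14 and 2010-05-26 respectively; done 2010-04-15, which is between those dates.
Step 3 — 21 and 62 days from 2010-05-12 (end of the 27-day review period, which began when the investor circular is published on 2010-04-15) are 2010-06-02 and 2010-07-13 respectively; 2010-07-16 is 3 days past the end of the window.
That is the first point of non-compliance.

Step 3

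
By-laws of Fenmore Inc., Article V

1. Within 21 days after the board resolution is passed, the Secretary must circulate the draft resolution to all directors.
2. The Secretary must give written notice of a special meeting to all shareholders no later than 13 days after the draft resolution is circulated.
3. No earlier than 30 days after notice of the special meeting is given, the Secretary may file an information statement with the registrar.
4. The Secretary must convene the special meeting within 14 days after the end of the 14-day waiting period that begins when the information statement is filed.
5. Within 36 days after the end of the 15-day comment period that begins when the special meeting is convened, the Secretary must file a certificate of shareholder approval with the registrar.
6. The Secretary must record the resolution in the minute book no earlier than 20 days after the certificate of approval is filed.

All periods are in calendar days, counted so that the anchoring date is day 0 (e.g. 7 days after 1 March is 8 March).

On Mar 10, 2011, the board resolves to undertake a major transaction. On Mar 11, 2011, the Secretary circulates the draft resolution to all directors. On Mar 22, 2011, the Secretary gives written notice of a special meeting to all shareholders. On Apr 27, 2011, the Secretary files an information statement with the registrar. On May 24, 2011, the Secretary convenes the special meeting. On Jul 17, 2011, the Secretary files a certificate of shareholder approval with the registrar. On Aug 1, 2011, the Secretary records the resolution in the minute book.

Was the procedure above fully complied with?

Step 1: 21 days after Mar 10, 2011 (when the board resolution is passed) is Mar 31, 2011; completed Mar 11, 2011, before the deadline.
Step 2: 13 days after Mar 11, 2011 (when the draft resolution is circulated) is Mar 24, 2011; Mar 22, 2011 is within that limit.
Step 3: the earliest permitted date is 30 days after Mar 22, 2011 (when notice of the special meeting is given), i.e. Apr 21, 2011; done Apr 27, 2011, after the minimum wait.
Step 4: 14 days after May 11, 2011 (end of the 14-day waiting period, which began when the information statement is filed on Apr 27, 2011) is May 25, 2011; May 24, 2011 is within that limit.
Step 5: 36 days after Jun 8, 2011 (end of the 15-day comment period, which began when the special meeting is convened on May 24, 2011) is Jul 14, 2011; done Jul 17, 2011 — 3 days late.
The analysis stops there.

No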